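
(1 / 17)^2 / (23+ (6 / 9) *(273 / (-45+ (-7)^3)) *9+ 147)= 194 / 9294529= 0.00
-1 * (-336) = 336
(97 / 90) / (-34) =-97 / 3060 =-0.03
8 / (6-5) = 8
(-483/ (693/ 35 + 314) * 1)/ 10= -483/ 3338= -0.14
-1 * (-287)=287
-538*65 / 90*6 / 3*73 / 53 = -510562 / 477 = -1070.36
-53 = -53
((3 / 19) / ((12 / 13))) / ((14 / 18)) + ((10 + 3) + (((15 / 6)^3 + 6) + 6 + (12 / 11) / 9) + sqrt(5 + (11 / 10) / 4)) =sqrt(2110) / 20 + 1438403 / 35112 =43.26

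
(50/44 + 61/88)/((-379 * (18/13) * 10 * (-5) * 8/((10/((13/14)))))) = 1127/12006720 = 0.00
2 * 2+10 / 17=78 / 17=4.59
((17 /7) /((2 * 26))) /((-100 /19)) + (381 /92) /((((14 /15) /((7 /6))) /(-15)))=-32507777 /418600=-77.66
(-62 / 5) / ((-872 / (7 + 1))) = 62 / 545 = 0.11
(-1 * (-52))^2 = 2704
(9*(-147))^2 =1750329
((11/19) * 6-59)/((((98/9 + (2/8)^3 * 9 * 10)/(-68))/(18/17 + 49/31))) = 1690565760/2085649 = 810.57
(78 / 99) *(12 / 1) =104 / 11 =9.45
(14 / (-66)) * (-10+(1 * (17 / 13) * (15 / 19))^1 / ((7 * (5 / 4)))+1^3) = 1.88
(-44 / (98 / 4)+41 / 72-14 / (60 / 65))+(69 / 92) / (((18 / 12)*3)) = -57247 / 3528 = -16.23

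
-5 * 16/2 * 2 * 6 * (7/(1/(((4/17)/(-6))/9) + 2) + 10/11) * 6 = -361728/143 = -2529.57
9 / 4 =2.25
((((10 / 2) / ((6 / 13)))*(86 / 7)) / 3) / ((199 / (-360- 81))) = -19565 / 199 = -98.32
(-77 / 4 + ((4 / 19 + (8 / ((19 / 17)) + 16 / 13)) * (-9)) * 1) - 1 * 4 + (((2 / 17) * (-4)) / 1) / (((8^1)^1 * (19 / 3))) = -1690551 / 16796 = -100.65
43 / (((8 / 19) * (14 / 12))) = 2451 / 28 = 87.54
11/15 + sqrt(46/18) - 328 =-4909/15 + sqrt(23)/3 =-325.67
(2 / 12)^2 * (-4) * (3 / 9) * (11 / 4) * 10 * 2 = -55 / 27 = -2.04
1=1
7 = 7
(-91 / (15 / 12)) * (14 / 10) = -101.92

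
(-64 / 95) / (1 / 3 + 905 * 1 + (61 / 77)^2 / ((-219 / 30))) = -41550432 / 55832418745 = -0.00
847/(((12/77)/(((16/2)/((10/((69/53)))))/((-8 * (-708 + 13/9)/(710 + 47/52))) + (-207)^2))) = 163253664138887091/701016160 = 232881456.17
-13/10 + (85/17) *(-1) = -63/10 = -6.30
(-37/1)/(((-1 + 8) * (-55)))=37/385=0.10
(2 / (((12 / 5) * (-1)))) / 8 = -5 / 48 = -0.10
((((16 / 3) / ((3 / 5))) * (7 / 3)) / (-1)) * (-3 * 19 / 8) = 1330 / 9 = 147.78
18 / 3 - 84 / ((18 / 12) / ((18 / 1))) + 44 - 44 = -1002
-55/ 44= -5/ 4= -1.25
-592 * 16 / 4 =-2368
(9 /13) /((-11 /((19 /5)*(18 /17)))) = -3078 /12155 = -0.25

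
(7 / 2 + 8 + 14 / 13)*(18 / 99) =327 / 143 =2.29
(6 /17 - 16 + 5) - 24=-589 /17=-34.65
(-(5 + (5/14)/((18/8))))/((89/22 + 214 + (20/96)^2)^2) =-1449676800/13365811478047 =-0.00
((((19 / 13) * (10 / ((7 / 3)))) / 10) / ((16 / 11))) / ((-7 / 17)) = -10659 / 10192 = -1.05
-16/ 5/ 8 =-2/ 5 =-0.40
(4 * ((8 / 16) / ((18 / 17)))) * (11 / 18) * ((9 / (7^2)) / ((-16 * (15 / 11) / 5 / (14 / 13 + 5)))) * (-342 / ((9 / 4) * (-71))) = -3087557 / 4884516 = -0.63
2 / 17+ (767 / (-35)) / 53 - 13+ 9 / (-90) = -168975 / 12614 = -13.40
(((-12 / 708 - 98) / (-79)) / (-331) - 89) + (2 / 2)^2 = -135771391 / 1542791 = -88.00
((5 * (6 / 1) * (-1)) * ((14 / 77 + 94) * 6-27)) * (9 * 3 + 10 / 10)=-4971960 / 11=-451996.36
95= 95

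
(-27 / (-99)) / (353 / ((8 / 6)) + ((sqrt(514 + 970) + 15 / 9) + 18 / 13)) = 19551636 / 18801234155 - 146016 * sqrt(371) / 18801234155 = 0.00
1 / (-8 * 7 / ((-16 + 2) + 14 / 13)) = 3 / 13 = 0.23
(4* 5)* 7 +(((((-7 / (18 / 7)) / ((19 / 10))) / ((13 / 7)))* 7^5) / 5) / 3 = -4831141 / 6669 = -724.42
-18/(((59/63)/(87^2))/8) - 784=-68712224/59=-1164613.97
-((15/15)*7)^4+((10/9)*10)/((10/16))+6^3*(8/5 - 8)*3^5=-338306.42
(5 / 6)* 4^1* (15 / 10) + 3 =8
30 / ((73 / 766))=314.79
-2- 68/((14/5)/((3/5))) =-16.57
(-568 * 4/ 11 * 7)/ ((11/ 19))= -302176/ 121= -2497.32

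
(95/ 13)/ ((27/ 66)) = 2090/ 117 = 17.86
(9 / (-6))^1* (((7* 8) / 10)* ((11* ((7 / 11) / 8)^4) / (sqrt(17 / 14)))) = -50421* sqrt(238) / 231700480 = -0.00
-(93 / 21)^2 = -961 / 49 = -19.61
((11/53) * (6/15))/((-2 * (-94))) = 11/24910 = 0.00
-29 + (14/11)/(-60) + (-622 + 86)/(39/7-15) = 3061/110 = 27.83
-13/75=-0.17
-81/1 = -81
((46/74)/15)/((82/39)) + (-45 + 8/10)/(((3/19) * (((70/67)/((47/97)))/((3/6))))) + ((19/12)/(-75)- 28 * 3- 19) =-38915642432/231759675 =-167.91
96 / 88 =12 / 11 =1.09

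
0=0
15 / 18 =5 / 6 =0.83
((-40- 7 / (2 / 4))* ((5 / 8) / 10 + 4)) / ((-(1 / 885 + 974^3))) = 119475 / 503230292456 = 0.00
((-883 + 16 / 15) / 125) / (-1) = 13229 / 1875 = 7.06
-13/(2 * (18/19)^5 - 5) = 2476099/661643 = 3.74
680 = 680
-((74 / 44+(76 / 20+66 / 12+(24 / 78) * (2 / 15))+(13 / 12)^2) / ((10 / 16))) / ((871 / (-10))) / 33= 1255747 / 184961205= 0.01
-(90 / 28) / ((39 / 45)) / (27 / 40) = -5.49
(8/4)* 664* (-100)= -132800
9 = 9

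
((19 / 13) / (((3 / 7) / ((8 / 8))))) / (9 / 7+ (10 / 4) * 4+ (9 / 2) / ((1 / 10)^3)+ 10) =931 / 1234311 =0.00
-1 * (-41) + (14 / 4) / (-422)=34597 / 844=40.99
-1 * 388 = -388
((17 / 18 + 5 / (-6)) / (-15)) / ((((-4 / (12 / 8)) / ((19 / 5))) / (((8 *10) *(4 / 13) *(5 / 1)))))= 152 / 117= 1.30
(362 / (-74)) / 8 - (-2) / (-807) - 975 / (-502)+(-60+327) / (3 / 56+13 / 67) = 60137819403587 / 55699934088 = 1079.67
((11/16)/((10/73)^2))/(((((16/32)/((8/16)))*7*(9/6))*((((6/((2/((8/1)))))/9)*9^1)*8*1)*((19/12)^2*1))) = 58619/8086400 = 0.01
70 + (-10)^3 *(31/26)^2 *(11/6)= -1285885/507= -2536.26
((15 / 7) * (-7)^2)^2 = 11025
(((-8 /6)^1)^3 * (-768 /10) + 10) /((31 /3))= 8642 /465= 18.58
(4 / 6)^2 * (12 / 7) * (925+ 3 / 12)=14804 / 21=704.95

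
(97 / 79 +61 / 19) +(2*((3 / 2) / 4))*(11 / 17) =502549 / 102068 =4.92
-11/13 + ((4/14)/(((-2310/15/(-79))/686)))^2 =15900737/1573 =10108.54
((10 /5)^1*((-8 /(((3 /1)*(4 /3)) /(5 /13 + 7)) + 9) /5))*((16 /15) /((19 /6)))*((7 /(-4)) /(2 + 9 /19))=336 /611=0.55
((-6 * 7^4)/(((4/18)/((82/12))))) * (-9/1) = 7973721/2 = 3986860.50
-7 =-7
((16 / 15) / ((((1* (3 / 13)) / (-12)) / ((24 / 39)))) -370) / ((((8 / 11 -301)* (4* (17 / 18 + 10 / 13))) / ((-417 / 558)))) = -0.15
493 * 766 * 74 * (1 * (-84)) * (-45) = 105632901360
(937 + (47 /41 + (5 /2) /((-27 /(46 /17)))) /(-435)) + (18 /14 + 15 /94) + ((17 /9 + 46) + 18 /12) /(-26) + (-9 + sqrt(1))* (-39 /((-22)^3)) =936.51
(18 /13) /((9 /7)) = 14 /13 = 1.08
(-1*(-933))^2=870489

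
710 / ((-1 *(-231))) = 710 / 231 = 3.07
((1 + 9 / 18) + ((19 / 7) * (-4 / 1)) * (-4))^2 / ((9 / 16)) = 1582564 / 441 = 3588.58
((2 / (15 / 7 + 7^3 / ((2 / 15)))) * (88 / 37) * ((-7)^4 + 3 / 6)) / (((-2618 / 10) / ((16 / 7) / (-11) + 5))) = -1050256 / 12931611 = -0.08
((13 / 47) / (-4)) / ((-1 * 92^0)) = 13 / 188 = 0.07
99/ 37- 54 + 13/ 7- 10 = -15402/ 259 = -59.47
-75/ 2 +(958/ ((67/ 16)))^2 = 469558493/ 8978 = 52301.01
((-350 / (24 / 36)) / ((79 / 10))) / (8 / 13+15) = -9750 / 2291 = -4.26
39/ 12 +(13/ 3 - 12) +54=595/ 12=49.58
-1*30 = -30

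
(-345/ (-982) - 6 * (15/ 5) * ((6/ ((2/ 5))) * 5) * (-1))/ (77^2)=189435/ 831754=0.23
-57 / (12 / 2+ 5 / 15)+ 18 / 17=-135 / 17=-7.94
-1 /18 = -0.06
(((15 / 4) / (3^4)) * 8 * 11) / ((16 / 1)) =55 / 216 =0.25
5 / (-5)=-1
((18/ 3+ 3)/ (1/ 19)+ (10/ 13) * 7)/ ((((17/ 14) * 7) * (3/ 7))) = 32102/ 663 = 48.42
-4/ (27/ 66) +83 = 659/ 9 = 73.22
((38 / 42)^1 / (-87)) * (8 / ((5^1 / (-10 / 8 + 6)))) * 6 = -1444 / 3045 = -0.47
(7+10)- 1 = 16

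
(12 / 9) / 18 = 2 / 27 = 0.07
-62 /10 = -31 /5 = -6.20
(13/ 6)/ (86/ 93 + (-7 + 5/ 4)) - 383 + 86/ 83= -56973783/ 148985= -382.41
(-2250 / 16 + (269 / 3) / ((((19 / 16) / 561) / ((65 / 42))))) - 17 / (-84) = 208812251 / 3192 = 65417.37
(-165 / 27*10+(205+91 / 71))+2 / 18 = 10315 / 71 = 145.28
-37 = -37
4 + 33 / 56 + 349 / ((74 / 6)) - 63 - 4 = -70683 / 2072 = -34.11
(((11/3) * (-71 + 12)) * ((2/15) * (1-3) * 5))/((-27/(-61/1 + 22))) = 33748/81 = 416.64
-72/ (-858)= 12/ 143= 0.08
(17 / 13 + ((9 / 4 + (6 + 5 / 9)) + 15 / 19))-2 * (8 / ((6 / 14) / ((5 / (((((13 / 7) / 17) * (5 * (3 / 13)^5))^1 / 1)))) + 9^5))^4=2622380547053413376899556795309370957317259155053627 / 240525316145924610235596600223414365175648165593948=10.90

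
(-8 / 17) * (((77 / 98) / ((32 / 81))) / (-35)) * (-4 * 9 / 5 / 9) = -891 / 41650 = -0.02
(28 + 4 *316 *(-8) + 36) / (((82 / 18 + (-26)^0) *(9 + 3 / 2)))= -30144 / 175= -172.25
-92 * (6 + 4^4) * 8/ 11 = -192832/ 11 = -17530.18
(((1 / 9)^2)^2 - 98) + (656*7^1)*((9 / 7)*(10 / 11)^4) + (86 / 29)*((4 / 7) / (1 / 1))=76756410092573 / 19500099003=3936.21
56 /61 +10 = 10.92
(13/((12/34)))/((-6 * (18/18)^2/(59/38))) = -13039/1368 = -9.53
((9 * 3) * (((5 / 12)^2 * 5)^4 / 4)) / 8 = 244140625 / 509607936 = 0.48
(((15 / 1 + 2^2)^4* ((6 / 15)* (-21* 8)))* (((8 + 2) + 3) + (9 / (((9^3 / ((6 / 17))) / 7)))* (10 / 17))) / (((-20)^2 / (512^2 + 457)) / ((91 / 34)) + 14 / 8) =-141720970852416958912 / 2176142737185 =-65124850.70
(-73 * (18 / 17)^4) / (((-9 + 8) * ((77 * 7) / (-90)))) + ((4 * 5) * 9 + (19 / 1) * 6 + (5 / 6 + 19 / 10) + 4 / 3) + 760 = 704132420549 / 675267285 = 1042.75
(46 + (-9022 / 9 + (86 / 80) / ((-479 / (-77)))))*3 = -2868.81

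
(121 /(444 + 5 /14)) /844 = 847 /2625262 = 0.00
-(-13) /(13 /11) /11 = 1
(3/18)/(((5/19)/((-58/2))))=-551/30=-18.37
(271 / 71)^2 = 73441 / 5041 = 14.57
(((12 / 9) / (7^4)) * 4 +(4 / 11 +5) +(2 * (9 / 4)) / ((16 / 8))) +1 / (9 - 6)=2519353 / 316932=7.95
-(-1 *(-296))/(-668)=0.44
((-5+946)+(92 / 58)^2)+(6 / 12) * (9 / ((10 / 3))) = 15892647 / 16820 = 944.87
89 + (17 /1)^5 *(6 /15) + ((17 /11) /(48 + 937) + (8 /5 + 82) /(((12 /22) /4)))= 18483801442 /32505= 568644.87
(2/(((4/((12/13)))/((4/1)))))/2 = 12/13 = 0.92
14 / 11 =1.27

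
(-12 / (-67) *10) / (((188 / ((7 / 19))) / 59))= 12390 / 59831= 0.21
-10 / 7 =-1.43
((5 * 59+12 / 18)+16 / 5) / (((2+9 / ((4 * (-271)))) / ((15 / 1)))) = 4859572 / 2159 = 2250.84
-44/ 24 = -11/ 6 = -1.83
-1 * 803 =-803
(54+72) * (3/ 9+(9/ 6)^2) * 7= 2278.50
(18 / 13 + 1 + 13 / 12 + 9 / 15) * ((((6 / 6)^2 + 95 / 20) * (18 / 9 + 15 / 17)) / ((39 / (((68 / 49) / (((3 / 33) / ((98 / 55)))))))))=3575971 / 76050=47.02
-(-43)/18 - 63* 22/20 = -66.91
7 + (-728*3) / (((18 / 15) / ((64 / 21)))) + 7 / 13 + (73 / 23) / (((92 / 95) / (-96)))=-120768914 / 20631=-5853.76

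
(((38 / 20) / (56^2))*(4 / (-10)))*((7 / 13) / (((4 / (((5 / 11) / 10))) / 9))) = -171 / 12812800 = -0.00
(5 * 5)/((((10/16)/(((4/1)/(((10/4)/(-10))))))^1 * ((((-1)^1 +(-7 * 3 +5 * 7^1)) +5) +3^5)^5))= -640/1211162837301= -0.00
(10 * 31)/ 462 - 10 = -2155/ 231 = -9.33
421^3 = 74618461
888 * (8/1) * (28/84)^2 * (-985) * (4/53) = -9329920/159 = -58678.74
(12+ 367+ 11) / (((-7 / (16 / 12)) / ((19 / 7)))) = -9880 / 49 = -201.63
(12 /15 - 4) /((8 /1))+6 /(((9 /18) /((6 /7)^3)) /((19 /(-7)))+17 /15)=1162186 /172535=6.74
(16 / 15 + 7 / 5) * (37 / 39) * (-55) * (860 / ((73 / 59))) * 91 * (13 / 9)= -69532523060 / 5913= -11759263.16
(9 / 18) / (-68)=-1 / 136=-0.01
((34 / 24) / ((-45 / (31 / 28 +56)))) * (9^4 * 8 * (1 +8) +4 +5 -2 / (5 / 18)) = -2377977901 / 2800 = -849277.82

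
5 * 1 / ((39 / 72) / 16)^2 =737280 / 169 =4362.60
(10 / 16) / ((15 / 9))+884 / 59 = 7249 / 472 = 15.36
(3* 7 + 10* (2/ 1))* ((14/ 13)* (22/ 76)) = 12.78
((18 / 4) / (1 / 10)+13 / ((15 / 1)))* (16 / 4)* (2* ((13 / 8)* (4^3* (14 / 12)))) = 2003456 / 45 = 44521.24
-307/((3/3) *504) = -307/504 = -0.61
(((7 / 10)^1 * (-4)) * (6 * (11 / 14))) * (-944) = 62304 / 5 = 12460.80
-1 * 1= -1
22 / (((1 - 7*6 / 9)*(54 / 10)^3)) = -250 / 6561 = -0.04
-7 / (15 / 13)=-91 / 15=-6.07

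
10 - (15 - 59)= 54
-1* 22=-22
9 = 9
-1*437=-437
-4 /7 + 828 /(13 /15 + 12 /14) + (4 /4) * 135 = 778901 /1267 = 614.76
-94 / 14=-47 / 7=-6.71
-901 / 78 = -11.55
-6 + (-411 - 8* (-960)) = 7263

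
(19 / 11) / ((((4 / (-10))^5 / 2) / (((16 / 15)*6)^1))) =-23750 / 11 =-2159.09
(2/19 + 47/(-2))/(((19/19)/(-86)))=38227/19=2011.95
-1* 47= -47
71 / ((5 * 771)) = 71 / 3855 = 0.02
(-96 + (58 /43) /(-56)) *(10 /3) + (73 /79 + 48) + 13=-36832183 /142674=-258.16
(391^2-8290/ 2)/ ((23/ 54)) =8031744/ 23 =349206.26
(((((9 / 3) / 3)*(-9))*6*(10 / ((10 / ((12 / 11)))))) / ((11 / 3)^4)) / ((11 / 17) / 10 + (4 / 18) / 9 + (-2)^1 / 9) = 722759760 / 294562279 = 2.45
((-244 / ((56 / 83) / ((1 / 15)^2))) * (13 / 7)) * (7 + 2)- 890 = -2246319 / 2450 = -916.86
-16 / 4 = -4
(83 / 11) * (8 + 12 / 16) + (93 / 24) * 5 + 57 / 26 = 100203 / 1144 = 87.59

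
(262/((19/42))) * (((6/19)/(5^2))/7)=9432/9025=1.05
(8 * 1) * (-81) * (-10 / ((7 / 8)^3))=3317760 / 343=9672.77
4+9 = 13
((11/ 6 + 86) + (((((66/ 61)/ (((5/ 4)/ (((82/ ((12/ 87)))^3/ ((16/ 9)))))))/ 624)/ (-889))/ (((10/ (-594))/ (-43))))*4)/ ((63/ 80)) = -6375388752128303/ 2664813060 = -2392433.77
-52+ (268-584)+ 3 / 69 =-8463 / 23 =-367.96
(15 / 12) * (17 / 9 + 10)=535 / 36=14.86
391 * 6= 2346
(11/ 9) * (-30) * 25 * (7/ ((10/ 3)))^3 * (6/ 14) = -14553/ 4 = -3638.25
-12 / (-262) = 6 / 131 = 0.05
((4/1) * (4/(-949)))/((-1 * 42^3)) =2/8788689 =0.00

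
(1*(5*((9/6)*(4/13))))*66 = 1980/13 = 152.31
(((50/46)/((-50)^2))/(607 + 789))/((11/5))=1/7063760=0.00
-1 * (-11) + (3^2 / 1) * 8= 83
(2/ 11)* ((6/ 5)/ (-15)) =-0.01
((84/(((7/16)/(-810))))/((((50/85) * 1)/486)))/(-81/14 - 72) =199874304/121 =1651853.75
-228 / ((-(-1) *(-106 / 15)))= 1710 / 53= 32.26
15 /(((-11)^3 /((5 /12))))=-25 /5324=-0.00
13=13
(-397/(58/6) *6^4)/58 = -771768/841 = -917.68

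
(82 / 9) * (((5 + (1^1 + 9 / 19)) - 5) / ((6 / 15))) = 5740 / 171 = 33.57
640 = 640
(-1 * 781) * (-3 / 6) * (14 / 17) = 5467 / 17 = 321.59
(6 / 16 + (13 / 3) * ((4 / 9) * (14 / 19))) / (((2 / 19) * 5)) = 7363 / 2160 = 3.41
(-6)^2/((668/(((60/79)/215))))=108/567299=0.00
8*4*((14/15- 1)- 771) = -370112/15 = -24674.13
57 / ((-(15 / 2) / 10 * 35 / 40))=-608 / 7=-86.86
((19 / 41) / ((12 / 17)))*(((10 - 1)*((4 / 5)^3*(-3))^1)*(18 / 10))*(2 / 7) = -837216 / 179375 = -4.67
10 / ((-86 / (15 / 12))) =-25 / 172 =-0.15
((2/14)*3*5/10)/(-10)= -3/140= -0.02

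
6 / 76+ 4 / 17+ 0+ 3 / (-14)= 226 / 2261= 0.10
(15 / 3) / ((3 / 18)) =30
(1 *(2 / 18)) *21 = 2.33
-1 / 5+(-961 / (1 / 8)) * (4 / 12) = -38443 / 15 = -2562.87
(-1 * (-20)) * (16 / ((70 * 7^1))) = 32 / 49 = 0.65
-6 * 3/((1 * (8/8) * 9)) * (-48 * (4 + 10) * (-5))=-6720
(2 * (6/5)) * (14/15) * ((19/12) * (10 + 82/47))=41.65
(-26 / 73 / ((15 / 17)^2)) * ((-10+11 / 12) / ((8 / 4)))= 409513 / 197100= 2.08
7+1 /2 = 15 /2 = 7.50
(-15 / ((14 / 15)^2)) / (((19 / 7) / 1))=-3375 / 532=-6.34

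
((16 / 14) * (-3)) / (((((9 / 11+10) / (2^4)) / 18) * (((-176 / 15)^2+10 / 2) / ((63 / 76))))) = -38491200 / 72580361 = -0.53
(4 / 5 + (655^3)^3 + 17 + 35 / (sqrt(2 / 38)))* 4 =140* sqrt(19) + 443814713064055373867187856 / 5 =88762942612811074773438180.00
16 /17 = 0.94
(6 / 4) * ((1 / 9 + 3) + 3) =55 / 6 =9.17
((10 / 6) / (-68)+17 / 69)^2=120409 / 2446096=0.05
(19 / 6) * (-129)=-817 / 2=-408.50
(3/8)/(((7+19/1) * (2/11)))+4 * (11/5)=18469/2080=8.88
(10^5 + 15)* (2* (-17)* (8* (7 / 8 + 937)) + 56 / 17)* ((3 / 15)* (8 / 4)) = -173493140068 / 17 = -10205478827.53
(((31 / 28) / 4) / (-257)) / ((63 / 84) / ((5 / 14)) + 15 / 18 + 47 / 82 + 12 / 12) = -19065 / 79774856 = -0.00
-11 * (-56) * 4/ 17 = 2464/ 17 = 144.94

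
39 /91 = 0.43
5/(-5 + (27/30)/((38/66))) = -950/653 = -1.45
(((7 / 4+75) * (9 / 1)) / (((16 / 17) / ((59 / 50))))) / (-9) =-307921 / 3200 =-96.23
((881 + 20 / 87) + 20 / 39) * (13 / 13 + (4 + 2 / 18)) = 4506.68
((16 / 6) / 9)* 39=104 / 9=11.56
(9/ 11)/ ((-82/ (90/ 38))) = -0.02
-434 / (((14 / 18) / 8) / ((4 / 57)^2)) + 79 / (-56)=-472935 / 20216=-23.39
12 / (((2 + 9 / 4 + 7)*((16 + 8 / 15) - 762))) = -0.00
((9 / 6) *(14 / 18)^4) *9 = 2401 / 486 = 4.94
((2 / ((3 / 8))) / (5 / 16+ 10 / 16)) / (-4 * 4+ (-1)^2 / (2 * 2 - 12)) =-2048 / 5805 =-0.35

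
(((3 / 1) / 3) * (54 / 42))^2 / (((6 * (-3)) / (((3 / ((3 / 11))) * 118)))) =-5841 / 49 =-119.20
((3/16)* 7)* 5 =105/16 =6.56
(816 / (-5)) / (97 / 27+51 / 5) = -11016 / 931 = -11.83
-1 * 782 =-782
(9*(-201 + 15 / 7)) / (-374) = 6264 / 1309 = 4.79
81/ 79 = 1.03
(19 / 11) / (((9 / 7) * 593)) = 133 / 58707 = 0.00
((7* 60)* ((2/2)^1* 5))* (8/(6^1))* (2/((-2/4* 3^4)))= -11200/81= -138.27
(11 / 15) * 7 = 77 / 15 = 5.13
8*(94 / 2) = 376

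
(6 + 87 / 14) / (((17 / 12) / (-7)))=-1026 / 17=-60.35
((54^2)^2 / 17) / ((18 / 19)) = 8975448 / 17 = 527967.53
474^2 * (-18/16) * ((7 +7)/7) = -505521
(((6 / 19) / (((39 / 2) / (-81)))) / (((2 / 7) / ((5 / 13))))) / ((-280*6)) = 0.00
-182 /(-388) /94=91 /18236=0.00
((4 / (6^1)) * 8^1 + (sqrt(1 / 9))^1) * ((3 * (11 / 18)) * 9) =187 / 2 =93.50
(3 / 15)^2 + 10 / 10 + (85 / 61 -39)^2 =131657646 / 93025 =1415.29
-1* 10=-10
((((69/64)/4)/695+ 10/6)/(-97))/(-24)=889807/1242593280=0.00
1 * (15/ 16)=15/ 16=0.94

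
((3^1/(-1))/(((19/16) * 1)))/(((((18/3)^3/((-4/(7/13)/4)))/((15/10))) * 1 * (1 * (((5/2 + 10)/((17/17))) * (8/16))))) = 52/9975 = 0.01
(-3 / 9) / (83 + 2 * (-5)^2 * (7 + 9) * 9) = -1 / 21849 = -0.00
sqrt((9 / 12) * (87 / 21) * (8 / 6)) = sqrt(203) / 7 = 2.04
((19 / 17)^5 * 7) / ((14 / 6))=7428297 / 1419857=5.23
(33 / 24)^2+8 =633 / 64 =9.89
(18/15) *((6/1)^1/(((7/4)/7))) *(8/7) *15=3456/7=493.71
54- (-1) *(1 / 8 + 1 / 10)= 2169 / 40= 54.22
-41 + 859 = 818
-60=-60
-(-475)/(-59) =-475/59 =-8.05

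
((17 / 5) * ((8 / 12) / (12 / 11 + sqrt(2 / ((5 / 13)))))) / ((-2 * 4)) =-0.08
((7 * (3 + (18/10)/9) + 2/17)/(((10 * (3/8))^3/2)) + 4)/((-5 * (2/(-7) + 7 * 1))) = -3249148/22471875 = -0.14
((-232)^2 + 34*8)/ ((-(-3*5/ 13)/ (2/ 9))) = 468832/ 45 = 10418.49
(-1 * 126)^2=15876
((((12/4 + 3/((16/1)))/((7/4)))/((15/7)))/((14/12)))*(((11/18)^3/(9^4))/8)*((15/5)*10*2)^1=22627/119042784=0.00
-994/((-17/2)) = 1988/17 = 116.94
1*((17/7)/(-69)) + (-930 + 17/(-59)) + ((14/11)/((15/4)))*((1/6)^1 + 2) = -4370927324/4702005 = -929.59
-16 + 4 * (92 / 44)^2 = 180 / 121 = 1.49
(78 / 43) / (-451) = -78 / 19393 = -0.00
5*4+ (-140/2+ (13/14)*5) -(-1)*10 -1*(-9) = -369/14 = -26.36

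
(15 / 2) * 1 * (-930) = -6975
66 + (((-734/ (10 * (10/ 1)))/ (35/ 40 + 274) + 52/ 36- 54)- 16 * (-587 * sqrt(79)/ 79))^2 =2405408491418207389/ 2148820194375- 162897271136 * sqrt(79)/ 13029075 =1008283.41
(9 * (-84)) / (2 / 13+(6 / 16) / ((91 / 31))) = -550368 / 205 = -2684.72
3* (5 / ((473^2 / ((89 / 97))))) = 1335 / 21701713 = 0.00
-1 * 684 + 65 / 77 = -52603 / 77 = -683.16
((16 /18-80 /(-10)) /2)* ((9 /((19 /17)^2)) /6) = 5780 /1083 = 5.34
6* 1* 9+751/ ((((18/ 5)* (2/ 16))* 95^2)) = 880234/ 16245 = 54.18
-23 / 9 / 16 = -23 / 144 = -0.16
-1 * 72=-72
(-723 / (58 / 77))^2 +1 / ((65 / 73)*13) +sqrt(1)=2618877991797 / 2842580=921303.18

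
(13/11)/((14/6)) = 39/77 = 0.51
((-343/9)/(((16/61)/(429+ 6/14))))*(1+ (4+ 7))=-1497489/2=-748744.50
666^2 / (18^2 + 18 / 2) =1332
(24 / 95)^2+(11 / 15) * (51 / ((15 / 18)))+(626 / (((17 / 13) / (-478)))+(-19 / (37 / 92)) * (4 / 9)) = -11689382602402 / 51090525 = -228797.46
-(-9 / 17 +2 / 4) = 0.03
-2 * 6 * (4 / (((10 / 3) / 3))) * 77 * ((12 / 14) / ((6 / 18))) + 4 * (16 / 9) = -384592 / 45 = -8546.49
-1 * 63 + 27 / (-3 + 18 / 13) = -558 / 7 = -79.71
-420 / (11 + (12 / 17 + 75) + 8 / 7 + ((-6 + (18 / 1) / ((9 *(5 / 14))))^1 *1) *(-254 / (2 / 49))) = -62475 / 383336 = -0.16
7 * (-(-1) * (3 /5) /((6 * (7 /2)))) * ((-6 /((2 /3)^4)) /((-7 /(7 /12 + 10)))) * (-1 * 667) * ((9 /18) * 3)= -20584287 /2240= -9189.41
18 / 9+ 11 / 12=35 / 12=2.92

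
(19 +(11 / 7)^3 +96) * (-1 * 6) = -244656 / 343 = -713.28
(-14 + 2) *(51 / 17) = -36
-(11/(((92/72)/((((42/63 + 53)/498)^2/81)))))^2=-153685609/100885190282244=-0.00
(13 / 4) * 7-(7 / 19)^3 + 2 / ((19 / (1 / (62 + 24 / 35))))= 683258849 / 30097292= 22.70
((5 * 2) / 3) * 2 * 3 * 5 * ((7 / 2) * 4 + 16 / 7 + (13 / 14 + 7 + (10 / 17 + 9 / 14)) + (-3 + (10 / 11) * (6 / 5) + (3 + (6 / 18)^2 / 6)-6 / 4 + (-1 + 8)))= 113291300 / 35343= 3205.48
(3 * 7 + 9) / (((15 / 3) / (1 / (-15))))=-2 / 5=-0.40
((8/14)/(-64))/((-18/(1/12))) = 1/24192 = 0.00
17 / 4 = 4.25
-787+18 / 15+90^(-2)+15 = -6243479 / 8100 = -770.80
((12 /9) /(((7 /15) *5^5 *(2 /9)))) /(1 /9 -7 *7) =-81 /962500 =-0.00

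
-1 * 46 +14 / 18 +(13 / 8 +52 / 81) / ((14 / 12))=-32719 / 756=-43.28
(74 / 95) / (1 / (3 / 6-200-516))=-52947 / 95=-557.34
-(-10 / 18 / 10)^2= -1 / 324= -0.00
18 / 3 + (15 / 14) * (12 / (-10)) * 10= -48 / 7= -6.86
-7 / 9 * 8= -56 / 9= -6.22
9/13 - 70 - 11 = -1044/13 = -80.31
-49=-49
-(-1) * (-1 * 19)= -19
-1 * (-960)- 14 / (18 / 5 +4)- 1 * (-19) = 18566 / 19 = 977.16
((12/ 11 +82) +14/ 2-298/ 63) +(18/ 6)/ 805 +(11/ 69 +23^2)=48974482/ 79695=614.52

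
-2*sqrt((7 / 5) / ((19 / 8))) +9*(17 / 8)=153 / 8 - 4*sqrt(1330) / 95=17.59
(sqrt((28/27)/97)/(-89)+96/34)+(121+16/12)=6383/51- 2*sqrt(2037)/77697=125.16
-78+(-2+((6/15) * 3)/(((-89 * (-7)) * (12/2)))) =-249199/3115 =-80.00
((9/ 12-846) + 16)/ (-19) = 3317/ 76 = 43.64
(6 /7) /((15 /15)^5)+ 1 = 13 /7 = 1.86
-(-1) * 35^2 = 1225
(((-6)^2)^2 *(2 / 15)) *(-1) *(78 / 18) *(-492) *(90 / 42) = 789449.14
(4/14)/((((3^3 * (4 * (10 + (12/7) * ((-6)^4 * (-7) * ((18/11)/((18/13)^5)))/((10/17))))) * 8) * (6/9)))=-165/2824441088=-0.00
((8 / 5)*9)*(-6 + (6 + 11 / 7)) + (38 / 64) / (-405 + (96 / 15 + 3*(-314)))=169877507 / 7507360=22.63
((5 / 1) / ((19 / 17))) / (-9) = -85 / 171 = -0.50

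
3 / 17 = 0.18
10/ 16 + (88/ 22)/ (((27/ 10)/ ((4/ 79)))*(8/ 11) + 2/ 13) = 162075/ 222712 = 0.73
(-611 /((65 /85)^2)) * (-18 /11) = 244494 /143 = 1709.75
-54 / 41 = -1.32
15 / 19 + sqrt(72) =15 / 19 + 6 * sqrt(2) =9.27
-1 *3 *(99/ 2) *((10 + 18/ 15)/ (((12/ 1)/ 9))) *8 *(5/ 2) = -24948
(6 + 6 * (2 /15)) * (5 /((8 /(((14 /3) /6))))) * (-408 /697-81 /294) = -2.85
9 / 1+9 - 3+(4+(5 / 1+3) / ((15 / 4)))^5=8694.26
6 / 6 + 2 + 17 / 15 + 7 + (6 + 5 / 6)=539 / 30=17.97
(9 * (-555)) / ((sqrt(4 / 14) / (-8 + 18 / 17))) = 294705 * sqrt(14) / 17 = 64863.83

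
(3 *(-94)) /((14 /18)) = -2538 /7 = -362.57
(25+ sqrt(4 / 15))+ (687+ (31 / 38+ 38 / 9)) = 2 * sqrt(15) / 15+ 245227 / 342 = 717.55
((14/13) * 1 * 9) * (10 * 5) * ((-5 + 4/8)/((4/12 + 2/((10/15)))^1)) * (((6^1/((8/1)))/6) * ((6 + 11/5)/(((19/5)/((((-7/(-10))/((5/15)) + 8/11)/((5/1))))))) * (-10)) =997.86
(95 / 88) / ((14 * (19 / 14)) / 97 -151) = -0.01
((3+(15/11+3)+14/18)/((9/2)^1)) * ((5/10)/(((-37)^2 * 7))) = 806/8538453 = 0.00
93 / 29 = 3.21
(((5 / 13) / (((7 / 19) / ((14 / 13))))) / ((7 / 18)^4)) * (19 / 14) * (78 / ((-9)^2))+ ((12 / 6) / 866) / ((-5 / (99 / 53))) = 1610502470991 / 25070749795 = 64.24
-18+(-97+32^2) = 909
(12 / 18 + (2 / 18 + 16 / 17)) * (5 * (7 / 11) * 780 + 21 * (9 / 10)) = 24115259 / 5610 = 4298.62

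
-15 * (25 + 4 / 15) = -379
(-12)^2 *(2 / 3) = 96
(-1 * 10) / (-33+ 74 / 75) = 750 / 2401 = 0.31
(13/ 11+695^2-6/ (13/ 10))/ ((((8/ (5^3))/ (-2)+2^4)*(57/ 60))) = 43170052500/ 1355783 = 31841.42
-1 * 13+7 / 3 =-32 / 3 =-10.67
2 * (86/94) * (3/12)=43/94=0.46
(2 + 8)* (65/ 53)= 650/ 53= 12.26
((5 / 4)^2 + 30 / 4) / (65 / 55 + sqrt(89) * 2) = -20735 / 686512 + 17545 * sqrt(89) / 343256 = 0.45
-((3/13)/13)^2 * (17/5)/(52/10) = -153/742586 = -0.00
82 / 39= 2.10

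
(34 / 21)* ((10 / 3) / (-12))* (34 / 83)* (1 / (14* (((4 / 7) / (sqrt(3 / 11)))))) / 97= -1445* sqrt(33) / 66952116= -0.00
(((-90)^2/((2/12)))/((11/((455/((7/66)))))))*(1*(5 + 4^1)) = 170586000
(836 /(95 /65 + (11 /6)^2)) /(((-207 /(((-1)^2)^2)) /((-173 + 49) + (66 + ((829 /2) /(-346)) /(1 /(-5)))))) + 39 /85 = 33598009497 /763351255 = 44.01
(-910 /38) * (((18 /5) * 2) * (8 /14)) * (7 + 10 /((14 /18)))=-260208 /133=-1956.45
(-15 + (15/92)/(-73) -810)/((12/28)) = -12928335/6716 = -1925.01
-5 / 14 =-0.36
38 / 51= 0.75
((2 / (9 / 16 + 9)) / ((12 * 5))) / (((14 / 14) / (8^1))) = 64 / 2295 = 0.03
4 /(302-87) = 4 /215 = 0.02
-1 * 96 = -96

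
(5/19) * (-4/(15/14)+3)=-0.19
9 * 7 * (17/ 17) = 63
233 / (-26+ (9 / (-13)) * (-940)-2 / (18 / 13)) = 117 / 313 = 0.37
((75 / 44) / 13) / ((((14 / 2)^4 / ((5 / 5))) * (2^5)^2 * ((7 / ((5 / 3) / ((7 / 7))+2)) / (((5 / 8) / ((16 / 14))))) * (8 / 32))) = 125 / 2045575168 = 0.00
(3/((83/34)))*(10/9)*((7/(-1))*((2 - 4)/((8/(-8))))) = -19.12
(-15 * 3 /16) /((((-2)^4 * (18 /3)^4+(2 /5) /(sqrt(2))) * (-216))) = 3375 /5374771199 - 25 * sqrt(2) /4127824280832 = 0.00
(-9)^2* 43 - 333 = 3150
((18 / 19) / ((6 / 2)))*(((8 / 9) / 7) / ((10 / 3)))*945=216 / 19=11.37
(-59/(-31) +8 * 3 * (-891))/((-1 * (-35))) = -132569/217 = -610.92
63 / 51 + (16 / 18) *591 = 26855 / 51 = 526.57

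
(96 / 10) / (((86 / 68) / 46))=75072 / 215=349.17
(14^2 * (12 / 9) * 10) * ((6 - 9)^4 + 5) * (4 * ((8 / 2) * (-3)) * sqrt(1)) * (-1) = 10787840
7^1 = 7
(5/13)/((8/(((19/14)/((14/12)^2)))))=0.05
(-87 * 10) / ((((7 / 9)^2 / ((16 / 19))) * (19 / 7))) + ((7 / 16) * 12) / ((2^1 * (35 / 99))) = -44350281 / 101080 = -438.76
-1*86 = -86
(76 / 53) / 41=76 / 2173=0.03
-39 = -39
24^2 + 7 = 583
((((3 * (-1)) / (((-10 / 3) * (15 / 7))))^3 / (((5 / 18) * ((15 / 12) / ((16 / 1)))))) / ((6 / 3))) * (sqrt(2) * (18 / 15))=4000752 * sqrt(2) / 1953125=2.90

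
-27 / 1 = -27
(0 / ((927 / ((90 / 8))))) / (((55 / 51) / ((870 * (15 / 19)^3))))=0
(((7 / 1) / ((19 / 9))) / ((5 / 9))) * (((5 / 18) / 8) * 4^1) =63 / 76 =0.83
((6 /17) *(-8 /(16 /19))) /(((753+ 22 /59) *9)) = -1121 /2266899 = -0.00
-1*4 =-4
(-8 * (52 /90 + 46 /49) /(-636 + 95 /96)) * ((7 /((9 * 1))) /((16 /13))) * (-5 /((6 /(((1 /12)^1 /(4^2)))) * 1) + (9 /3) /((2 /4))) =37532638 /518473305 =0.07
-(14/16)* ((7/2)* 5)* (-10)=1225/8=153.12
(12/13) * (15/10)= 18/13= 1.38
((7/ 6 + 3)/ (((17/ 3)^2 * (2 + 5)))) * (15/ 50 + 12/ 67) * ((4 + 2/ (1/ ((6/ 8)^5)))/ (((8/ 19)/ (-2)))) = -209592135/ 1110351872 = -0.19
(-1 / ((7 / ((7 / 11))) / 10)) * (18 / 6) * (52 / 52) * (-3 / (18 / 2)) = 10 / 11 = 0.91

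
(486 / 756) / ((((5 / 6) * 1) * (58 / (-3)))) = -81 / 2030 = -0.04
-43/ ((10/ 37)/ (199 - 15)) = -146372/ 5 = -29274.40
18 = 18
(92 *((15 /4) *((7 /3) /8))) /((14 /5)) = 575 /16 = 35.94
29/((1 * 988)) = 0.03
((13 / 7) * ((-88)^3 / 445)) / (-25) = 8859136 / 77875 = 113.76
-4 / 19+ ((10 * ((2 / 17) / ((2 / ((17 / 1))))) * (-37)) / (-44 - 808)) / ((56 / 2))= -44197 / 226632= -0.20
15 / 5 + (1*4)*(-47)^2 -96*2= 8647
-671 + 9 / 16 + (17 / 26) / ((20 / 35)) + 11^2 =-114045 / 208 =-548.29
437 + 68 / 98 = 21447 / 49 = 437.69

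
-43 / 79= -0.54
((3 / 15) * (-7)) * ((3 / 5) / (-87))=7 / 725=0.01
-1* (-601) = 601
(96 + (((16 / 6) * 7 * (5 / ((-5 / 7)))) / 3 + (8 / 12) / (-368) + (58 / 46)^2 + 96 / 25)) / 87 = 55106123 / 82841400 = 0.67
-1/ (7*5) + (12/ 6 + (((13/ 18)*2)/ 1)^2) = 11504/ 2835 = 4.06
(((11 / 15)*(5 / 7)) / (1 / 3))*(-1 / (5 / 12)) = -132 / 35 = -3.77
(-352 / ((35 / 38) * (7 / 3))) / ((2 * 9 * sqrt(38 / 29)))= -176 * sqrt(1102) / 735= -7.95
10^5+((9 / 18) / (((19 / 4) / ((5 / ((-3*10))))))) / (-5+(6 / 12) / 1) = 51300002 / 513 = 100000.00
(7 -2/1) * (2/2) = 5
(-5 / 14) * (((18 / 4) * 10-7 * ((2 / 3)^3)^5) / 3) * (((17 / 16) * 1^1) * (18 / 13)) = -54865072315 / 6964002864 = -7.88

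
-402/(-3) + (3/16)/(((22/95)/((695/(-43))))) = 120.91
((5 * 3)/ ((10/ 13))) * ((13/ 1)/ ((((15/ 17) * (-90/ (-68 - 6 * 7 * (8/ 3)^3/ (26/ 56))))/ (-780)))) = -4440593.93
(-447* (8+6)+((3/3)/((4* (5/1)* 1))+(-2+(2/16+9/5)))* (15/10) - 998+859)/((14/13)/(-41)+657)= -272769679/28013360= -9.74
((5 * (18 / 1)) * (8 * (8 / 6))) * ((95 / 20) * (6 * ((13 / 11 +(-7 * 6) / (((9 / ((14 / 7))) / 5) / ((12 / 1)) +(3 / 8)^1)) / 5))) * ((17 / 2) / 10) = -23573832 / 55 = -428615.13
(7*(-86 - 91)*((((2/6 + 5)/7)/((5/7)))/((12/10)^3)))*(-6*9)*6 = 247800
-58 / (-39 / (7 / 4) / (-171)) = -11571 / 26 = -445.04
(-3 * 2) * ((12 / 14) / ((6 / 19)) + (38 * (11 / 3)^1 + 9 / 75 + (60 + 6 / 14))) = -212726 / 175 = -1215.58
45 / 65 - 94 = -1213 / 13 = -93.31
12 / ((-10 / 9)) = -54 / 5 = -10.80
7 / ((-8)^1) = -7 / 8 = -0.88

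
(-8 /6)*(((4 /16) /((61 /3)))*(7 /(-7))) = 1 /61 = 0.02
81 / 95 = 0.85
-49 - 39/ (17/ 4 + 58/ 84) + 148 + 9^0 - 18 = 30754/ 415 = 74.11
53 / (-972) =-53 / 972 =-0.05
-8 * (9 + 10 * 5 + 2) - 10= -498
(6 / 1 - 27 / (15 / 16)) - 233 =-1279 / 5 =-255.80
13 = 13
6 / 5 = 1.20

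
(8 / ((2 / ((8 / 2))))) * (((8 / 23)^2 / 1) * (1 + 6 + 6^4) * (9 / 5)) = 12008448 / 2645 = 4540.06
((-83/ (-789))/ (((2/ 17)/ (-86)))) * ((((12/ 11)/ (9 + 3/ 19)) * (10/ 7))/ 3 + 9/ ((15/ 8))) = -9870040948/ 26427555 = -373.48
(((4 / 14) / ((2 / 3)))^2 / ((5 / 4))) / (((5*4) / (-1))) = -0.01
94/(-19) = -94/19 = -4.95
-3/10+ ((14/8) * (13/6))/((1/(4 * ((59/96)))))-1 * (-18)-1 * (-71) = 282301/2880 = 98.02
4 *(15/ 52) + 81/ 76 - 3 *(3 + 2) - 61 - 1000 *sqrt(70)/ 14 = -500 *sqrt(70)/ 7 - 72895/ 988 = -671.39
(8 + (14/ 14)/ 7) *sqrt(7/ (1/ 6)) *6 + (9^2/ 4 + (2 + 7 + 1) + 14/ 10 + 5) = 733/ 20 + 342 *sqrt(42)/ 7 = 353.28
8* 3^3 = 216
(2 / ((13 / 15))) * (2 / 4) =15 / 13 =1.15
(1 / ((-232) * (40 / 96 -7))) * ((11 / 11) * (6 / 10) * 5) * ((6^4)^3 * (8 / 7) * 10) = 783641640960 / 16037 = 48864603.17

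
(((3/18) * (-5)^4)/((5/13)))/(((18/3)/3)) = 1625/12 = 135.42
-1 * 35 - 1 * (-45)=10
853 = 853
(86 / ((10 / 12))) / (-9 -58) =-516 / 335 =-1.54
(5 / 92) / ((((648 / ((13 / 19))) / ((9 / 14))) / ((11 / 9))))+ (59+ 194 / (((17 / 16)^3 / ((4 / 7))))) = 11797262924315 / 77909646528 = 151.42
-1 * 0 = 0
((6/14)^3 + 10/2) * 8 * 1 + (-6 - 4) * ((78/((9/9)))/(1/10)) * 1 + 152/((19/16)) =-2617560/343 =-7631.37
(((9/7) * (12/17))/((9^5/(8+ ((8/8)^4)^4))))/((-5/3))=-4/48195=-0.00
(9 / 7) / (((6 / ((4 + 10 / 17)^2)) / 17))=9126 / 119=76.69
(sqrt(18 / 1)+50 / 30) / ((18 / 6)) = 5 / 9+sqrt(2) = 1.97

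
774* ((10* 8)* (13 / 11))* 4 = 3219840 / 11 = 292712.73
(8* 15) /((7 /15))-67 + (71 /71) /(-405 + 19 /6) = 3208999 /16877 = 190.14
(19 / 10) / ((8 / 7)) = 133 / 80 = 1.66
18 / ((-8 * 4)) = -9 / 16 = -0.56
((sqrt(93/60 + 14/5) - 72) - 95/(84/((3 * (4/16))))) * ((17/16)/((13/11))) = -1525733/23296 + 187 * sqrt(435)/2080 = -63.62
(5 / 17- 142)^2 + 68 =5822933 / 289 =20148.56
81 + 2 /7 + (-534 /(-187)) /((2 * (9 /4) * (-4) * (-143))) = 45647510 /561561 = 81.29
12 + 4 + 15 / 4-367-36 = -1533 / 4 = -383.25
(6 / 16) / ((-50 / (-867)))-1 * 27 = -8199 / 400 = -20.50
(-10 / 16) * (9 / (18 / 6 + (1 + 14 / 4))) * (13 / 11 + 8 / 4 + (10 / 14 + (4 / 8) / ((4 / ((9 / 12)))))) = -29493 / 9856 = -2.99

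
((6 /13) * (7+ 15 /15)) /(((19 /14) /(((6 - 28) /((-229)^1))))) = 14784 /56563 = 0.26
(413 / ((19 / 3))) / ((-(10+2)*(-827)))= 413 / 62852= 0.01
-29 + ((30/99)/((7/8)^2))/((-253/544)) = -12212089/409101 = -29.85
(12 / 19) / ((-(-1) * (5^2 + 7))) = 3 / 152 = 0.02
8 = 8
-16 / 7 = -2.29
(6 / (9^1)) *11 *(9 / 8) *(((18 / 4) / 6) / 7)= 99 / 112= 0.88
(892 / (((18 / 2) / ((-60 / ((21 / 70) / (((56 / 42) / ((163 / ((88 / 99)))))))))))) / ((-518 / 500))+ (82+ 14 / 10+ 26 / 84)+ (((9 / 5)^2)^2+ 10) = 3120291064307 / 12823413750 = 243.33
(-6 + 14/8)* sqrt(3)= -17* sqrt(3)/4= -7.36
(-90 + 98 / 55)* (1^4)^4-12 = -5512 / 55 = -100.22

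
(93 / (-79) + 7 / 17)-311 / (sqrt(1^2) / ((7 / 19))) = -2943243 / 25517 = -115.34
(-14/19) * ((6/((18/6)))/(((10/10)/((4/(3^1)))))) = -112/57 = -1.96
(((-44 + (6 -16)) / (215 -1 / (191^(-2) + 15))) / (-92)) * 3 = 963576 / 117614959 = 0.01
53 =53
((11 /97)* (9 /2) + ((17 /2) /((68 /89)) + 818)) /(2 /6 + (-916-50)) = -1931391 /2248072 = -0.86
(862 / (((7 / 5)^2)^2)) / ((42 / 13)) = 3501875 / 50421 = 69.45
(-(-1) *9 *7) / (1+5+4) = 63 / 10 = 6.30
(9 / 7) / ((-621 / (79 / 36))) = -0.00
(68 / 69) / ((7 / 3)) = 68 / 161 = 0.42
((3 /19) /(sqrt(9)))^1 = 1 /19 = 0.05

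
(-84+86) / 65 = 2 / 65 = 0.03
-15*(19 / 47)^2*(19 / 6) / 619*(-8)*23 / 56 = 788785 / 19143194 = 0.04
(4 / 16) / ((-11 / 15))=-15 / 44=-0.34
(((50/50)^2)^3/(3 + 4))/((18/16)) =8/63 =0.13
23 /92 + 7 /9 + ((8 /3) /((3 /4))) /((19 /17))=2879 /684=4.21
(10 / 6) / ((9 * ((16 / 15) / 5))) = 125 / 144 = 0.87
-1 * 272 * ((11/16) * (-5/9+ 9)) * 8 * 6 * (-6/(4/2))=227392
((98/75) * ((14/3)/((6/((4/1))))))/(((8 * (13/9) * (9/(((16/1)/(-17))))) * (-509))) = 5488/75930075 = 0.00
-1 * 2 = -2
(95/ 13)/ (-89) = -95/ 1157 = -0.08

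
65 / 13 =5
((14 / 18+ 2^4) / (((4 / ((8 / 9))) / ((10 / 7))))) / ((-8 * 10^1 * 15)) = -151 / 34020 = -0.00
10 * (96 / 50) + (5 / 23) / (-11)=24263 / 1265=19.18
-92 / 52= -23 / 13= -1.77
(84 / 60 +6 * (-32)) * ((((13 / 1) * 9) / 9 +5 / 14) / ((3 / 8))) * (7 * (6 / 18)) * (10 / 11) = -129608 / 9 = -14400.89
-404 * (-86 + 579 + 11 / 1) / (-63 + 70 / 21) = 610848 / 179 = 3412.56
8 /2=4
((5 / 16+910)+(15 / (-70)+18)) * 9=935523 / 112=8352.88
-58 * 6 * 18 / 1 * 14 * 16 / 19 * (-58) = 4283257.26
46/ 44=23/ 22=1.05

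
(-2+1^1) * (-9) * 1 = 9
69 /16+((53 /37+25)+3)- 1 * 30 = 2217 /592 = 3.74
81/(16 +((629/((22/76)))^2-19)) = 9801/571305241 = 0.00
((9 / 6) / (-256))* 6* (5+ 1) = -27 / 128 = -0.21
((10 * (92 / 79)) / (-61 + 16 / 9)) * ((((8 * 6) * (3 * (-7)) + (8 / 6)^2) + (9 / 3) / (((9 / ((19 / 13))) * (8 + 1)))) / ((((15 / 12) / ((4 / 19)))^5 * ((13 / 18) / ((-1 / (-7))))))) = 81766731743232 / 15417610250189875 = 0.01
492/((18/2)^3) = 164/243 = 0.67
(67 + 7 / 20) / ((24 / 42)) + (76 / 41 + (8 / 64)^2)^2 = 4177933269 / 34426880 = 121.36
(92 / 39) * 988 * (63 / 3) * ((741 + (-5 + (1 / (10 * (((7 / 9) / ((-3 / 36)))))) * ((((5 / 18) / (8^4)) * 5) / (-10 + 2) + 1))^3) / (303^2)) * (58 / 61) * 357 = 3158788727726796813869171588063 / 28374445878237821140992000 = 111325.12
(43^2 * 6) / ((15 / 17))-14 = 62796 / 5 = 12559.20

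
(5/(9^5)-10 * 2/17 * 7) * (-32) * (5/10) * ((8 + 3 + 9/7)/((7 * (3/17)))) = 11375082400/8680203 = 1310.46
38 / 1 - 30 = 8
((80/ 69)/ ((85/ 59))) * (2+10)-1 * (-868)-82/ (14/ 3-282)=142804317/ 162656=877.95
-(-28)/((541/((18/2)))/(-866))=-218232/541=-403.39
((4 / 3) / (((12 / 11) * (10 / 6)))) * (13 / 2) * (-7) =-1001 / 30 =-33.37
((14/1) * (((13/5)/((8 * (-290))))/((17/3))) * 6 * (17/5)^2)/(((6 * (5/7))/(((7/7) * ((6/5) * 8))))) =-0.43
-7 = -7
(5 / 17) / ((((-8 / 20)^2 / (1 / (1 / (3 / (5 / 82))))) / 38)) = 58425 / 17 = 3436.76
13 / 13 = 1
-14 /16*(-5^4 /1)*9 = 39375 /8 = 4921.88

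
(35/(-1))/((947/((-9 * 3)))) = 945/947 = 1.00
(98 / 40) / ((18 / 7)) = 343 / 360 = 0.95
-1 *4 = -4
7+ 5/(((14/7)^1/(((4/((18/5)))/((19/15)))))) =524/57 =9.19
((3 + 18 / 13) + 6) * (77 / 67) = 10395 / 871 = 11.93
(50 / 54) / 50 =1 / 54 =0.02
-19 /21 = -0.90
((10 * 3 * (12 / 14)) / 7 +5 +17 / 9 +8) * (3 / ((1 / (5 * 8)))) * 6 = 654880 / 49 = 13364.90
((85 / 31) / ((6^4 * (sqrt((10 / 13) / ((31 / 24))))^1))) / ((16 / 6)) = 17 * sqrt(6045) / 1285632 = 0.00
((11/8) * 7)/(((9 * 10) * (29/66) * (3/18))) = 847/580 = 1.46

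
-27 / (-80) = 27 / 80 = 0.34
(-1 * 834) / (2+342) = -417 / 172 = -2.42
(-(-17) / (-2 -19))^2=289 / 441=0.66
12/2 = 6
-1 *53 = -53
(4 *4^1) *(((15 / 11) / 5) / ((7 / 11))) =48 / 7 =6.86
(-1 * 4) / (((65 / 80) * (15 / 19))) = -1216 / 195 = -6.24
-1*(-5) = 5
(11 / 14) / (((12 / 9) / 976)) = 575.14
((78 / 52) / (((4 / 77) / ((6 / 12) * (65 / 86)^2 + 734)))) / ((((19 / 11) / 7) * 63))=9199735391 / 6745152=1363.90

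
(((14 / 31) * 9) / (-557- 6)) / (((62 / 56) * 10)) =-0.00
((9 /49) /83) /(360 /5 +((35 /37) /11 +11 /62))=227106 /7416154165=0.00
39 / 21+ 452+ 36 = 3429 / 7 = 489.86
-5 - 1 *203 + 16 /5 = -1024 /5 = -204.80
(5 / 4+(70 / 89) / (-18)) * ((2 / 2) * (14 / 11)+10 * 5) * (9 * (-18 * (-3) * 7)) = 205996770 / 979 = 210415.50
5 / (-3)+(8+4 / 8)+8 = 89 / 6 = 14.83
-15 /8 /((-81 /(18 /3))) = 0.14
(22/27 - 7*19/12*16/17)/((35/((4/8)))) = -2207/16065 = -0.14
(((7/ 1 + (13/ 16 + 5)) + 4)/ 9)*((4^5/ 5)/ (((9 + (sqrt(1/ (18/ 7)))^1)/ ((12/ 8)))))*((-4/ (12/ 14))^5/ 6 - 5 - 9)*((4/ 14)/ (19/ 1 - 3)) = -85808848/ 195885 + 42904424*sqrt(14)/ 5288895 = -407.70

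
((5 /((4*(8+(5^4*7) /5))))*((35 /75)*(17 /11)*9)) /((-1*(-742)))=51 /4118312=0.00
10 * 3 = 30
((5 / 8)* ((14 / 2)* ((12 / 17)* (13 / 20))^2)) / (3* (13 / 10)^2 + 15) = 5915 / 128894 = 0.05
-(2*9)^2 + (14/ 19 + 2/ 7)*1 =-42956/ 133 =-322.98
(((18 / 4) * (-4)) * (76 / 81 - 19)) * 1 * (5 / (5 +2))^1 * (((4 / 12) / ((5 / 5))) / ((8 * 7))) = 1045 / 756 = 1.38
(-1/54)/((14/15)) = -5/252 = -0.02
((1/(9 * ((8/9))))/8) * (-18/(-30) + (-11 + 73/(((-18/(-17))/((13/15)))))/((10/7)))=93761/172800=0.54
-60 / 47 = -1.28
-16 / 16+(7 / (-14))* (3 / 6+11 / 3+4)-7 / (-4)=-10 / 3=-3.33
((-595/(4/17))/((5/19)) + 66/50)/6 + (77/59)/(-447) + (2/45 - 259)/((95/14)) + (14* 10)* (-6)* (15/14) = -763502190367/300652200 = -2539.49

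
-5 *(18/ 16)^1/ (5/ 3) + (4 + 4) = 37/ 8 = 4.62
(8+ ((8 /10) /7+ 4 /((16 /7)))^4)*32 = 7713750641 /12005000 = 642.54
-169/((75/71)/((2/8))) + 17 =-6899/300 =-23.00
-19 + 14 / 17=-309 / 17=-18.18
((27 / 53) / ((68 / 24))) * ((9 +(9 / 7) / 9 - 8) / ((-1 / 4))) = -5184 / 6307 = -0.82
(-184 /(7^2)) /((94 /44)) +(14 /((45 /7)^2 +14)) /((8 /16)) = -7814412 /6243433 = -1.25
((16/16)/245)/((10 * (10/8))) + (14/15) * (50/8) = 214387/36750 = 5.83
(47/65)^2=2209/4225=0.52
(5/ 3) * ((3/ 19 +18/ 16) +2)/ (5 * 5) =499/ 2280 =0.22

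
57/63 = 19/21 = 0.90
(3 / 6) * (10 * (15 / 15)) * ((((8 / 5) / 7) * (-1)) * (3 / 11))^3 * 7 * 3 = -41472 / 1630475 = -0.03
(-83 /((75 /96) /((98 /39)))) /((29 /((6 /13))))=-520576 /122525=-4.25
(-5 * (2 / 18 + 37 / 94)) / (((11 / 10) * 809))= -10675 / 3764277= -0.00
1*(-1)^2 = 1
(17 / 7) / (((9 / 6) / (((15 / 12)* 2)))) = 85 / 21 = 4.05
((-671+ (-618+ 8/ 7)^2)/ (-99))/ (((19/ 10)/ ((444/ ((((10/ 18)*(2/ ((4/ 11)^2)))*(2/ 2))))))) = -132221388480/ 1239161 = -106702.35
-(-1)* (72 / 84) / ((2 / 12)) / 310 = 18 / 1085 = 0.02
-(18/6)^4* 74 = -5994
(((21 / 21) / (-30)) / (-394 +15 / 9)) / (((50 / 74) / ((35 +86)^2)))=49247 / 26750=1.84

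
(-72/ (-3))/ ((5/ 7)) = 168/ 5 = 33.60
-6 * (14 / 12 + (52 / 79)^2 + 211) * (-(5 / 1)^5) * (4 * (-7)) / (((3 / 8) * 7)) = -796101700000 / 18723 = -42519986.11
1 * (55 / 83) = 0.66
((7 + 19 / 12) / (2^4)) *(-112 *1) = -721 / 12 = -60.08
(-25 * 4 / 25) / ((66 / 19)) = -38 / 33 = -1.15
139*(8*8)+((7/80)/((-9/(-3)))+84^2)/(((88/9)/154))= 38409107/320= 120028.46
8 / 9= 0.89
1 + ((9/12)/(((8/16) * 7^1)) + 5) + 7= 185/14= 13.21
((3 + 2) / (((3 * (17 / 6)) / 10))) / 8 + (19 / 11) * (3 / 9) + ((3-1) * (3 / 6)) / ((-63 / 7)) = 4039 / 3366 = 1.20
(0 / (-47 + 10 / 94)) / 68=0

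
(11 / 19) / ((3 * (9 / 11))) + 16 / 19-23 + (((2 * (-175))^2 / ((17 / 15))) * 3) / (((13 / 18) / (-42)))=-2137904335366 / 113373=-18857261.74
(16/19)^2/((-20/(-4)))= 256/1805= 0.14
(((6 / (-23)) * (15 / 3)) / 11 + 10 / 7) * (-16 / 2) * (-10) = 185600 / 1771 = 104.80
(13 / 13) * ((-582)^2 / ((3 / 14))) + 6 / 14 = 11064987 / 7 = 1580712.43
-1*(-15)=15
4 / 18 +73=659 / 9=73.22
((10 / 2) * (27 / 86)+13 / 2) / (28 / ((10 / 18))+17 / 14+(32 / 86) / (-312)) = 947310 / 6058861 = 0.16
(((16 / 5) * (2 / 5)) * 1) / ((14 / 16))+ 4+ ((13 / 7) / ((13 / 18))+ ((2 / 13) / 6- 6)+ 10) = 82309 / 6825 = 12.06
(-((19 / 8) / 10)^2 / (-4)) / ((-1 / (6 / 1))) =-1083 / 12800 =-0.08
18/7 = 2.57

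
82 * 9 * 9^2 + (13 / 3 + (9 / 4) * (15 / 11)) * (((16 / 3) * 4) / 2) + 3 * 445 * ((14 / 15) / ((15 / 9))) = 29999252 / 495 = 60604.55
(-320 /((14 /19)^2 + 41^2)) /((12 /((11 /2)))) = -158840 /1821111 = -0.09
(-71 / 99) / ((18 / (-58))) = 2059 / 891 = 2.31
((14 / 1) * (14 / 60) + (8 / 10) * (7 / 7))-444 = -439.93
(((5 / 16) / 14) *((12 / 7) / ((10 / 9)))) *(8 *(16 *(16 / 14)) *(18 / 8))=3888 / 343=11.34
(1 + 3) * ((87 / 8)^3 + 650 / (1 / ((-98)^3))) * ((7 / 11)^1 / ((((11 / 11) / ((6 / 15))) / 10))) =-2192596273679 / 352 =-6228966686.59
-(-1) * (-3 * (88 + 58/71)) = -18918/71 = -266.45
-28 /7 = -4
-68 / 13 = -5.23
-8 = -8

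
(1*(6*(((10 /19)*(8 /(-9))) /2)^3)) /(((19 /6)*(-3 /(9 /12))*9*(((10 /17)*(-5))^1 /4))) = -0.00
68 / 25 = 2.72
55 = 55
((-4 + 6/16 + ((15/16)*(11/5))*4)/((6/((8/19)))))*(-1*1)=-37/114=-0.32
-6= -6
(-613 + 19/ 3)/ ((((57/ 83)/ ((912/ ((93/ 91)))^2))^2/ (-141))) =956044555233862632079360/ 8311689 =115024101026140731.69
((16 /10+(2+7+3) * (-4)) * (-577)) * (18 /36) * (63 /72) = 117131 /10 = 11713.10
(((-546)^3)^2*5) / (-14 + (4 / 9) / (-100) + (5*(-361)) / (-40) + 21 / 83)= 19791397343948997312000 / 4687211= 4222425093290871.12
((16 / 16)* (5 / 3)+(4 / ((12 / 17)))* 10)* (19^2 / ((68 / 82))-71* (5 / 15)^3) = 69512275 / 2754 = 25240.48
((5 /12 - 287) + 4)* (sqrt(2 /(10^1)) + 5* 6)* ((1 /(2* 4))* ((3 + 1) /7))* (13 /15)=-44083 /84 - 44083* sqrt(5) /12600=-532.62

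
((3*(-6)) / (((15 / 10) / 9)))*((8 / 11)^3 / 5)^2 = -28311552 / 44289025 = -0.64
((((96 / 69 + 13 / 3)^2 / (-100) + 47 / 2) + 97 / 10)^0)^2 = 1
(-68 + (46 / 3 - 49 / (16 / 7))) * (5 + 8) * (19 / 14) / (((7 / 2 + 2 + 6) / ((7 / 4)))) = -878579 / 4416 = -198.95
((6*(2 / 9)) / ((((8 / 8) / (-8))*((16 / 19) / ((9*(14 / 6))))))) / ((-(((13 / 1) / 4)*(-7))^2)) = 608 / 1183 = 0.51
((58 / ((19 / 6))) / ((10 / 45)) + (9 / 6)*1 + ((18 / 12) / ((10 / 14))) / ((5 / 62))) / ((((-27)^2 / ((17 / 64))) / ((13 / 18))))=0.03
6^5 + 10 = 7786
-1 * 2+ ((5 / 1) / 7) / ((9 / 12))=-1.05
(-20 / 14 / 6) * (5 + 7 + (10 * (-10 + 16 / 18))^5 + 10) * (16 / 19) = 29659187352073760 / 23560551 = 1258849479.03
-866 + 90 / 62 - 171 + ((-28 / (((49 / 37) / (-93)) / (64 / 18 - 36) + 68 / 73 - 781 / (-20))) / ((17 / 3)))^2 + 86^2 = 1303325401836043298246 / 204910335224474599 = 6360.47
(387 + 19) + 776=1182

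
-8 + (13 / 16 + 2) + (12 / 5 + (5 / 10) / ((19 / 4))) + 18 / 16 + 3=2193 / 1520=1.44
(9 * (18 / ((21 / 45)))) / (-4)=-1215 / 14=-86.79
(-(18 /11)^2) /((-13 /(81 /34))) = 13122 /26741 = 0.49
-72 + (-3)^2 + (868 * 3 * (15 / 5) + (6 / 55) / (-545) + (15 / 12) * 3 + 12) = 930993501 / 119900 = 7764.75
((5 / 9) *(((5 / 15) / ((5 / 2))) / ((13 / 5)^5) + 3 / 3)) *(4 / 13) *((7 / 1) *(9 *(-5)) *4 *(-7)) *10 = 15093.84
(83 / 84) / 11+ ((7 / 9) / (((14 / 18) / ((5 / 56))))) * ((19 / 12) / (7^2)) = 33581 / 362208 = 0.09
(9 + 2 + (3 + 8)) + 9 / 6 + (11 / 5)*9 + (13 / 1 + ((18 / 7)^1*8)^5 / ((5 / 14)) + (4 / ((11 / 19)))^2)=29968306529499 / 2905210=10315366.71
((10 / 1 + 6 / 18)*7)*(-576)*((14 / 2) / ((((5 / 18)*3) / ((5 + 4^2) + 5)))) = -45497088 / 5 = -9099417.60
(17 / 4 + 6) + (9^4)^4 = 7412080755407405 / 4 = 1853020188851851.25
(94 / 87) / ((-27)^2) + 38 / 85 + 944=944.45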